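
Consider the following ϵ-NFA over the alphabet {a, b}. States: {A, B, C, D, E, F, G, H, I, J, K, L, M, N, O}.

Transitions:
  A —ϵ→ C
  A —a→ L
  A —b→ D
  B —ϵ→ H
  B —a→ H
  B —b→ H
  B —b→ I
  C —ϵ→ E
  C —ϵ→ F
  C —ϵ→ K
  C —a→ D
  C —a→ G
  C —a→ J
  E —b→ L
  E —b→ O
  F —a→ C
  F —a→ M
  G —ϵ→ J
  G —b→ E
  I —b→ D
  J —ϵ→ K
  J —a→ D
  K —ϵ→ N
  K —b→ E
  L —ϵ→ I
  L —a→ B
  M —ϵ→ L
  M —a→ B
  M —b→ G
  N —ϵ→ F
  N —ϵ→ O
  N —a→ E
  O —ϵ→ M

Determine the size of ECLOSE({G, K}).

Start with {G, K}.
From G via ϵ: add J.
From K via ϵ: add N.
From N via ϵ: add F, O.
From O via ϵ: add M.
From M via ϵ: add L.
From L via ϵ: add I.
ϵ-closure = {F, G, I, J, K, L, M, N, O}, which has 9 states.

9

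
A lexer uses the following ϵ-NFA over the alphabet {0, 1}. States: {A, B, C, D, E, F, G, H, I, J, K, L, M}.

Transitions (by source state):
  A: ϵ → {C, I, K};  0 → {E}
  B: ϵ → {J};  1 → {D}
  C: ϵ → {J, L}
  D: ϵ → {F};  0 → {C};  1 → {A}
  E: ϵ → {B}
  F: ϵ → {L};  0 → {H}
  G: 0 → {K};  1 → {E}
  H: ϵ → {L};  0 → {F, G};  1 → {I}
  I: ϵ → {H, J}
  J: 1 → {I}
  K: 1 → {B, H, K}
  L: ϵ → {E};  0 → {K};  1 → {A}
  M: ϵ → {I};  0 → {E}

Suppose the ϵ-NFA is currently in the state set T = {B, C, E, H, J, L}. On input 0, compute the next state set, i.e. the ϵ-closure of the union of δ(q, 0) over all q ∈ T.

H on 0 → {F, G}.
L on 0 → {K}.
No 0-transition from B, C, E, J.
Union after reading 0: {F, G, K}.
Now take the ϵ-closure:
From F via ϵ: add L.
From L via ϵ: add E.
From E via ϵ: add B.
From B via ϵ: add J.
No new states can be added; the closed set is {B, E, F, G, J, K, L}.

{B, E, F, G, J, K, L}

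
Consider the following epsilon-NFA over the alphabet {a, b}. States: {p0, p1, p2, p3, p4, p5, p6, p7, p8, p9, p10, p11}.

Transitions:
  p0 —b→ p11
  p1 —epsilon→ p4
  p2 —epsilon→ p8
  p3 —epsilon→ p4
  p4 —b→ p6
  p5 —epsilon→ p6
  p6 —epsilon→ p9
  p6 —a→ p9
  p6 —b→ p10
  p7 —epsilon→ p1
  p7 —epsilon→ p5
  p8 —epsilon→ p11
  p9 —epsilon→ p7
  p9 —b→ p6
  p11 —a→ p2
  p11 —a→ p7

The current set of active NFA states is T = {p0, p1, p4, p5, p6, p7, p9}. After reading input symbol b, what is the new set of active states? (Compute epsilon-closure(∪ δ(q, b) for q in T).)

{p1, p4, p5, p6, p7, p9, p10, p11}

p0 on b → {p11}.
p4 on b → {p6}.
p6 on b → {p10}.
p9 on b → {p6}.
No b-transition from p1, p5, p7.
Union after reading b: {p6, p10, p11}.
Now take the epsilon-closure:
From p6 via epsilon: add p9.
From p9 via epsilon: add p7.
From p7 via epsilon: add p1, p5.
From p1 via epsilon: add p4.
No new states can be added; the closed set is {p1, p4, p5, p6, p7, p9, p10, p11}.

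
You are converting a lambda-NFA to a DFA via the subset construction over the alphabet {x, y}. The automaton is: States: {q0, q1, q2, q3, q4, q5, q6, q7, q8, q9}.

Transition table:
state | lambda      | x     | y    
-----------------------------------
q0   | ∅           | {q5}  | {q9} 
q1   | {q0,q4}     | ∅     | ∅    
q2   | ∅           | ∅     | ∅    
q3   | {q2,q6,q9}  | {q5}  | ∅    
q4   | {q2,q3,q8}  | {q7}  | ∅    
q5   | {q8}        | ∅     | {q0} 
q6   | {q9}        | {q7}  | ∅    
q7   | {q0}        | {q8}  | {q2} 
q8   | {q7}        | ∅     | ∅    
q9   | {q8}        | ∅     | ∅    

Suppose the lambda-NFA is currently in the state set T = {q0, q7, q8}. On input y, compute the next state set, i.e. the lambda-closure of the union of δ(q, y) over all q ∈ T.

{q0, q2, q7, q8, q9}

q0 on y → {q9}.
q7 on y → {q2}.
No y-transition from q8.
Union after reading y: {q2, q9}.
Now take the lambda-closure:
From q9 via lambda: add q8.
From q8 via lambda: add q7.
From q7 via lambda: add q0.
No new states can be added; the closed set is {q0, q2, q7, q8, q9}.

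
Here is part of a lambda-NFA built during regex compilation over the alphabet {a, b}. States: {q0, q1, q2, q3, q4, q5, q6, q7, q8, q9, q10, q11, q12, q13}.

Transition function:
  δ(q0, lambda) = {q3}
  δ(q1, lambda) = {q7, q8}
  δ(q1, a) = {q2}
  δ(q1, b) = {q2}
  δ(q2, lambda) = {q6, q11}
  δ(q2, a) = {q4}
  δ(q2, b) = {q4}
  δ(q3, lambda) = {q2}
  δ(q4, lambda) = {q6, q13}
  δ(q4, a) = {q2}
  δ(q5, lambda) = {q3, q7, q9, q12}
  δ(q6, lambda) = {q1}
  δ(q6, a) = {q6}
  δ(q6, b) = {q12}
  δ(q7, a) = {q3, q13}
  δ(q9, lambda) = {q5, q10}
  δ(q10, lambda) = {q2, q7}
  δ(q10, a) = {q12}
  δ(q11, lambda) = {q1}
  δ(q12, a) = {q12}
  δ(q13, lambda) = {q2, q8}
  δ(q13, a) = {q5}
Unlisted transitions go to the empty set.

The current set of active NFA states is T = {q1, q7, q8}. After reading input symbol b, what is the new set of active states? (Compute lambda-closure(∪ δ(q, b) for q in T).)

q1 on b → {q2}.
No b-transition from q7, q8.
Union after reading b: {q2}.
Now take the lambda-closure:
From q2 via lambda: add q6, q11.
From q6 via lambda: add q1.
From q1 via lambda: add q7, q8.
No new states can be added; the closed set is {q1, q2, q6, q7, q8, q11}.

{q1, q2, q6, q7, q8, q11}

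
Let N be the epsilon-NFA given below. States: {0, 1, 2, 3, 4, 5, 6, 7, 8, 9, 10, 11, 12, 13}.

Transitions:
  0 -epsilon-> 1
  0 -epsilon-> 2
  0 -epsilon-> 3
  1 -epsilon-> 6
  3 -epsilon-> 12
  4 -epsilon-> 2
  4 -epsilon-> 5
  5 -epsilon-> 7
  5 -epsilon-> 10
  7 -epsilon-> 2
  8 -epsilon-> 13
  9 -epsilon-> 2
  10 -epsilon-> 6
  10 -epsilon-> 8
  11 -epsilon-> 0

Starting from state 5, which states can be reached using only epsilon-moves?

Start with {5}.
From 5 via epsilon: add 7, 10.
From 7 via epsilon: add 2.
From 10 via epsilon: add 6, 8.
From 8 via epsilon: add 13.
No new states can be added; the closed set is {2, 5, 6, 7, 8, 10, 13}.

{2, 5, 6, 7, 8, 10, 13}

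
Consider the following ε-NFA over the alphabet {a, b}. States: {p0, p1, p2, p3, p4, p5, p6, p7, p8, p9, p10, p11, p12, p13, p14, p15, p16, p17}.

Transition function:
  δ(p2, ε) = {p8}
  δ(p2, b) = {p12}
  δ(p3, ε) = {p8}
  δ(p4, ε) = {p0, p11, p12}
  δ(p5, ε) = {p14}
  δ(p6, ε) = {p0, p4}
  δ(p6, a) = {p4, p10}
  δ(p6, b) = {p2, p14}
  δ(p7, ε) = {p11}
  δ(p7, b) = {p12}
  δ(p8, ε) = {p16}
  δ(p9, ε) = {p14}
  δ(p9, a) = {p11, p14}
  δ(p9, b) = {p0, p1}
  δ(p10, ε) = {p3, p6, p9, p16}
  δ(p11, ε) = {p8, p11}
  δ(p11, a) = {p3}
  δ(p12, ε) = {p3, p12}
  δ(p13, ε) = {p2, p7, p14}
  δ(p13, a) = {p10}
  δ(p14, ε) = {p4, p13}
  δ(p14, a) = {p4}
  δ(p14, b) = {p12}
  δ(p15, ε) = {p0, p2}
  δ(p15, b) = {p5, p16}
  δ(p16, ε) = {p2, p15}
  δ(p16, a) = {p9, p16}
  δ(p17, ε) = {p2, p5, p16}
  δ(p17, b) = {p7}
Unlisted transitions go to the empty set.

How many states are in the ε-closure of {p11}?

6

Start with {p11}.
From p11 via ε: add p8.
From p8 via ε: add p16.
From p16 via ε: add p2, p15.
From p15 via ε: add p0.
ε-closure = {p0, p2, p8, p11, p15, p16}, which has 6 states.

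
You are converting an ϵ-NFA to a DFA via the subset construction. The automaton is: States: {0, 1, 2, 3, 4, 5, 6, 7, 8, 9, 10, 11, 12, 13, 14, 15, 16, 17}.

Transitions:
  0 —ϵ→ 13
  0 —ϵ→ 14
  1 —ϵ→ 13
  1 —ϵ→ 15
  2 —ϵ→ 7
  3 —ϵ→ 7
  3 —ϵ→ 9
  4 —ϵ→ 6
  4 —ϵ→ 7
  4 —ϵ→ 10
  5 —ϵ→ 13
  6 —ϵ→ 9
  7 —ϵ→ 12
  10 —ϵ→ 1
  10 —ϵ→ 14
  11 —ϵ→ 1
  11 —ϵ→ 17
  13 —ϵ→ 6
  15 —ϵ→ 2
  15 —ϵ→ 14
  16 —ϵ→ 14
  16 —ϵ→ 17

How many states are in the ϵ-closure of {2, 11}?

11

Start with {2, 11}.
From 2 via ϵ: add 7.
From 11 via ϵ: add 1, 17.
From 1 via ϵ: add 13, 15.
From 7 via ϵ: add 12.
From 13 via ϵ: add 6.
From 15 via ϵ: add 14.
From 6 via ϵ: add 9.
ϵ-closure = {1, 2, 6, 7, 9, 11, 12, 13, 14, 15, 17}, which has 11 states.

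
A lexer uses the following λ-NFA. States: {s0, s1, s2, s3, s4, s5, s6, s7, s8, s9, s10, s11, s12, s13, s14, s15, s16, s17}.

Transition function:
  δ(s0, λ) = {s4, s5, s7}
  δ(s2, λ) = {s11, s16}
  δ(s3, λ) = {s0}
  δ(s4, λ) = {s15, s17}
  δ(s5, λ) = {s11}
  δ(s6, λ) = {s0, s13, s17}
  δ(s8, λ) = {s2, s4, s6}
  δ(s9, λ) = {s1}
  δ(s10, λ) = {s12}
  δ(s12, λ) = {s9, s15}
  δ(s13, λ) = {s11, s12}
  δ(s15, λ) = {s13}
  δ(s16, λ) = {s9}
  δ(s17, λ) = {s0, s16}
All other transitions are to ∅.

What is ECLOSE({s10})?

{s1, s9, s10, s11, s12, s13, s15}

Start with {s10}.
From s10 via λ: add s12.
From s12 via λ: add s9, s15.
From s9 via λ: add s1.
From s15 via λ: add s13.
From s13 via λ: add s11.
No new states can be added; the closed set is {s1, s9, s10, s11, s12, s13, s15}.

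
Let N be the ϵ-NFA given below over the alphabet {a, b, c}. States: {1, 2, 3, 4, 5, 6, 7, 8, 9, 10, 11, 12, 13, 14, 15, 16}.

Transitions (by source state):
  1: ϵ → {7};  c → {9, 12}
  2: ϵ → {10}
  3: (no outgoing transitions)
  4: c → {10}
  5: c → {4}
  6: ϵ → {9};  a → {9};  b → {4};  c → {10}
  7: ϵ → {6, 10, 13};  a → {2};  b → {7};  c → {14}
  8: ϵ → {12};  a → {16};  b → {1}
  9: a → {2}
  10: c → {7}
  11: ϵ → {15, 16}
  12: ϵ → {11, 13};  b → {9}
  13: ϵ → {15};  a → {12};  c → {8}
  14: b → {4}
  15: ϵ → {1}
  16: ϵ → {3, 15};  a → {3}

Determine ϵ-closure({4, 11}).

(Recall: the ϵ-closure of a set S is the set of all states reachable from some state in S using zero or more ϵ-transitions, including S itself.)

{1, 3, 4, 6, 7, 9, 10, 11, 13, 15, 16}

Start with {4, 11}.
From 11 via ϵ: add 15, 16.
From 15 via ϵ: add 1.
From 16 via ϵ: add 3.
From 1 via ϵ: add 7.
From 7 via ϵ: add 6, 10, 13.
From 6 via ϵ: add 9.
No new states can be added; the closed set is {1, 3, 4, 6, 7, 9, 10, 11, 13, 15, 16}.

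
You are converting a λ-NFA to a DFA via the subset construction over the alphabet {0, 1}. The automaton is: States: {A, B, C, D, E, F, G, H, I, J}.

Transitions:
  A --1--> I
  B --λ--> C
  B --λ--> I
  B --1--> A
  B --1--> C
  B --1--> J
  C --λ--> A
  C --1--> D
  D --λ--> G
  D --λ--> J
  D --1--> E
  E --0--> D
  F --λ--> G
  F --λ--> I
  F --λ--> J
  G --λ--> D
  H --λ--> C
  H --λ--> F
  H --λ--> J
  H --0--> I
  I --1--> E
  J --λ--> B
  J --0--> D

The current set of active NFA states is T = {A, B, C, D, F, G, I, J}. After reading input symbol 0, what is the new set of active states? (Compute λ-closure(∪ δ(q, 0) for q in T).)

{A, B, C, D, G, I, J}

J on 0 → {D}.
No 0-transition from A, B, C, D, F, G, I.
Union after reading 0: {D}.
Now take the λ-closure:
From D via λ: add G, J.
From J via λ: add B.
From B via λ: add C, I.
From C via λ: add A.
No new states can be added; the closed set is {A, B, C, D, G, I, J}.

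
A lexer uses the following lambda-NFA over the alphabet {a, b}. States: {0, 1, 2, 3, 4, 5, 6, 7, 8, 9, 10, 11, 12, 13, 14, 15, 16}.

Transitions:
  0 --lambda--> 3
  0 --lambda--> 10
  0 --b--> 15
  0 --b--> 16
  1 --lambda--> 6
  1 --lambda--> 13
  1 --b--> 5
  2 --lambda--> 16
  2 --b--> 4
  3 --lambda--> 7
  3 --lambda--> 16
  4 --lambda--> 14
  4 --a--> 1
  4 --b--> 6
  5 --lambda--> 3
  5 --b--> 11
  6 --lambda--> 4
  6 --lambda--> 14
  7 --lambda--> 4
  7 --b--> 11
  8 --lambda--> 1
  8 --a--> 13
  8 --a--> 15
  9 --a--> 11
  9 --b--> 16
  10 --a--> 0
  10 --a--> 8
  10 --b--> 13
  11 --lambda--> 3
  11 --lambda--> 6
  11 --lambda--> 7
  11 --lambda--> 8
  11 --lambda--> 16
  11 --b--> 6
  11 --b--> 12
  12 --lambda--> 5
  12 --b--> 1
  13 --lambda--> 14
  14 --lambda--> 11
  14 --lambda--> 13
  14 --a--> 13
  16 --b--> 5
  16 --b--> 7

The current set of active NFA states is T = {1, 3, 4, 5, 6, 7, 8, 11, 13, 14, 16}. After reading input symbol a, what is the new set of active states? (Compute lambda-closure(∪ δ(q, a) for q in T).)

{1, 3, 4, 6, 7, 8, 11, 13, 14, 15, 16}

4 on a → {1}.
8 on a → {13, 15}.
14 on a → {13}.
No a-transition from 1, 3, 5, 6, 7, 11, 13, 16.
Union after reading a: {1, 13, 15}.
Now take the lambda-closure:
From 1 via lambda: add 6.
From 13 via lambda: add 14.
From 6 via lambda: add 4.
From 14 via lambda: add 11.
From 11 via lambda: add 3, 7, 8, 16.
No new states can be added; the closed set is {1, 3, 4, 6, 7, 8, 11, 13, 14, 15, 16}.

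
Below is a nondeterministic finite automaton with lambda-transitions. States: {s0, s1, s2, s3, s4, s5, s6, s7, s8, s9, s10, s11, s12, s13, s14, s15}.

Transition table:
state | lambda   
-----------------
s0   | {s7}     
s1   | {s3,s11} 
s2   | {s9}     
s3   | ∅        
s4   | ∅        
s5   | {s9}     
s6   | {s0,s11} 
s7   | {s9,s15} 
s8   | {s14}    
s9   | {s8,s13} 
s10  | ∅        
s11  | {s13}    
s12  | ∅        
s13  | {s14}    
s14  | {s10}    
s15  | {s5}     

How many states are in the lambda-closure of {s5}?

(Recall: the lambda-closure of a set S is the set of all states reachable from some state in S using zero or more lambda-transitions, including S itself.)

Start with {s5}.
From s5 via lambda: add s9.
From s9 via lambda: add s8, s13.
From s8 via lambda: add s14.
From s14 via lambda: add s10.
lambda-closure = {s5, s8, s9, s10, s13, s14}, which has 6 states.

6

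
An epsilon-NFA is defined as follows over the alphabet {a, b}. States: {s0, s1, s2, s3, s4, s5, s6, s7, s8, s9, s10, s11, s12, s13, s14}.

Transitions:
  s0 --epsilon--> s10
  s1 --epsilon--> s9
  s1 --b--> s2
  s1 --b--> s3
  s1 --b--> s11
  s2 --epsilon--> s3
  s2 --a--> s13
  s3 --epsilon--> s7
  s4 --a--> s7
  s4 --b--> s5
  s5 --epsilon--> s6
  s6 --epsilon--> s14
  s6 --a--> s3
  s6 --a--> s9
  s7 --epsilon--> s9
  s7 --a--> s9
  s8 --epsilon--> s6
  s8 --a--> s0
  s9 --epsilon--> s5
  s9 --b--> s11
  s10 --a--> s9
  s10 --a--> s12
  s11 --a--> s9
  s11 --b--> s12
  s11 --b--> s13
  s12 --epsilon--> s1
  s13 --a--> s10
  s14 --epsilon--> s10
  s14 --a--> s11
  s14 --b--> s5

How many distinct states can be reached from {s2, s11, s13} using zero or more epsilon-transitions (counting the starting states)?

Start with {s2, s11, s13}.
From s2 via epsilon: add s3.
From s3 via epsilon: add s7.
From s7 via epsilon: add s9.
From s9 via epsilon: add s5.
From s5 via epsilon: add s6.
From s6 via epsilon: add s14.
From s14 via epsilon: add s10.
epsilon-closure = {s2, s3, s5, s6, s7, s9, s10, s11, s13, s14}, which has 10 states.

10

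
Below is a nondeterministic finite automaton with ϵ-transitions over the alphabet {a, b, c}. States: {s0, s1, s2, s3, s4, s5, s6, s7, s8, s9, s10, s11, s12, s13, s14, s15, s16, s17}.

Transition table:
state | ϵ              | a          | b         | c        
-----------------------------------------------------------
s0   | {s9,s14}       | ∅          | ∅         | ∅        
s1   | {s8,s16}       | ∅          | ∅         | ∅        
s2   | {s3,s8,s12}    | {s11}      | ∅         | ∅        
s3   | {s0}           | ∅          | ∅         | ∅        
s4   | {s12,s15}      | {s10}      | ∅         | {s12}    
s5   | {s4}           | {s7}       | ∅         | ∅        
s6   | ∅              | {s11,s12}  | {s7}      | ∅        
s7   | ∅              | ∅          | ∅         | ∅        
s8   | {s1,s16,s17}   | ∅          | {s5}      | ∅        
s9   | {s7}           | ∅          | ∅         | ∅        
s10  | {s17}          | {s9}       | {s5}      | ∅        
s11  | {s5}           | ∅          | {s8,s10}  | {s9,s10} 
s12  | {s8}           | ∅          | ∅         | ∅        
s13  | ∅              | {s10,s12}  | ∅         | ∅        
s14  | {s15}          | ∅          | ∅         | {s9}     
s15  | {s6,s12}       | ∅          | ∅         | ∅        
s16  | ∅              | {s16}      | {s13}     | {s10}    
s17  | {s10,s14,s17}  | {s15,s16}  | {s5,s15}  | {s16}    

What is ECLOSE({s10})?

{s1, s6, s8, s10, s12, s14, s15, s16, s17}

Start with {s10}.
From s10 via ϵ: add s17.
From s17 via ϵ: add s14.
From s14 via ϵ: add s15.
From s15 via ϵ: add s6, s12.
From s12 via ϵ: add s8.
From s8 via ϵ: add s1, s16.
No new states can be added; the closed set is {s1, s6, s8, s10, s12, s14, s15, s16, s17}.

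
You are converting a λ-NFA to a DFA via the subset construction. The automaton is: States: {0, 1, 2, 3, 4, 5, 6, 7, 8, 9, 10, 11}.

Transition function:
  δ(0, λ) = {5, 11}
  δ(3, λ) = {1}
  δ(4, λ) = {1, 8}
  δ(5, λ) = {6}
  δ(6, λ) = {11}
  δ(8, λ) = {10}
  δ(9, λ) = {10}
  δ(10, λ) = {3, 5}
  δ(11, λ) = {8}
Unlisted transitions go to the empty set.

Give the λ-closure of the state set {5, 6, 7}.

{1, 3, 5, 6, 7, 8, 10, 11}

Start with {5, 6, 7}.
From 6 via λ: add 11.
From 11 via λ: add 8.
From 8 via λ: add 10.
From 10 via λ: add 3.
From 3 via λ: add 1.
No new states can be added; the closed set is {1, 3, 5, 6, 7, 8, 10, 11}.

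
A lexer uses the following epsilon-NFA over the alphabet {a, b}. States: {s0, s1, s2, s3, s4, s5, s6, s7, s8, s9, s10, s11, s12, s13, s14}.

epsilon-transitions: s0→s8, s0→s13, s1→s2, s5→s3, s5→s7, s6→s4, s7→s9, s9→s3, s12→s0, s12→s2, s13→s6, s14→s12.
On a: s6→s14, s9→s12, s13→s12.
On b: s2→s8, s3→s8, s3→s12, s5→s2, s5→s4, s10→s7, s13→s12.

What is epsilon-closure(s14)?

Start with {s14}.
From s14 via epsilon: add s12.
From s12 via epsilon: add s0, s2.
From s0 via epsilon: add s8, s13.
From s13 via epsilon: add s6.
From s6 via epsilon: add s4.
No new states can be added; the closed set is {s0, s2, s4, s6, s8, s12, s13, s14}.

{s0, s2, s4, s6, s8, s12, s13, s14}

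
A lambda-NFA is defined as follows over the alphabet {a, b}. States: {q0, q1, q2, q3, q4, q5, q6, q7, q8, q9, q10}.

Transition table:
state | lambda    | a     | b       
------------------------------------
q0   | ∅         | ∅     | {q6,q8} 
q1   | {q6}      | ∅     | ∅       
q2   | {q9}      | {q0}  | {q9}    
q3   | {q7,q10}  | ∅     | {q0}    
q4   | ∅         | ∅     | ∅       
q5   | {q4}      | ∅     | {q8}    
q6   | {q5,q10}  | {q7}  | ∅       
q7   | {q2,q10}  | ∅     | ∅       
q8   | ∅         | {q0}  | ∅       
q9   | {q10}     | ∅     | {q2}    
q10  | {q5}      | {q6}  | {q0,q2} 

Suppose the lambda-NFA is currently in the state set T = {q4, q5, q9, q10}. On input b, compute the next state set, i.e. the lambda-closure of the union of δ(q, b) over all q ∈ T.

{q0, q2, q4, q5, q8, q9, q10}

q5 on b → {q8}.
q9 on b → {q2}.
q10 on b → {q0, q2}.
No b-transition from q4.
Union after reading b: {q0, q2, q8}.
Now take the lambda-closure:
From q2 via lambda: add q9.
From q9 via lambda: add q10.
From q10 via lambda: add q5.
From q5 via lambda: add q4.
No new states can be added; the closed set is {q0, q2, q4, q5, q8, q9, q10}.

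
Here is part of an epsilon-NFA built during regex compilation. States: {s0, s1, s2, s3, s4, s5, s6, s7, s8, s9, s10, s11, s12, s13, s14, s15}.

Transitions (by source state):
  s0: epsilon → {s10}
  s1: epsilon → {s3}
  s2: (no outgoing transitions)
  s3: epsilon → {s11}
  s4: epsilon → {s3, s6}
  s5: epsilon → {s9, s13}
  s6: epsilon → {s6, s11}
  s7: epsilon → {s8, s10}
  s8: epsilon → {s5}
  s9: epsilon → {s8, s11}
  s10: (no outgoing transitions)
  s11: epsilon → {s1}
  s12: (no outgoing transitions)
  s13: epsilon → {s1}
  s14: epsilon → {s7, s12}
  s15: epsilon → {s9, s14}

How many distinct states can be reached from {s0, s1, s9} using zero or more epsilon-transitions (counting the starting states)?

9

Start with {s0, s1, s9}.
From s0 via epsilon: add s10.
From s1 via epsilon: add s3.
From s9 via epsilon: add s8, s11.
From s8 via epsilon: add s5.
From s5 via epsilon: add s13.
epsilon-closure = {s0, s1, s3, s5, s8, s9, s10, s11, s13}, which has 9 states.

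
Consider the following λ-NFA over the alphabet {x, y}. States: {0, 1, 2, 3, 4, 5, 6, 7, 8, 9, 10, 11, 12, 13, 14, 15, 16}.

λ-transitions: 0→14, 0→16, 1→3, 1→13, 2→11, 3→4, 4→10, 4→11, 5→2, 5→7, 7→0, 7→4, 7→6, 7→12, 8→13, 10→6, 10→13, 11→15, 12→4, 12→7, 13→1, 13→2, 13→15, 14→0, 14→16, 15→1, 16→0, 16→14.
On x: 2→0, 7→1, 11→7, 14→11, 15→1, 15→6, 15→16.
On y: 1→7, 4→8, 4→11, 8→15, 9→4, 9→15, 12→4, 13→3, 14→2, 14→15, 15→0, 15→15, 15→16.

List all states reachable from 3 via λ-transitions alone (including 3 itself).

Start with {3}.
From 3 via λ: add 4.
From 4 via λ: add 10, 11.
From 10 via λ: add 6, 13.
From 11 via λ: add 15.
From 13 via λ: add 1, 2.
No new states can be added; the closed set is {1, 2, 3, 4, 6, 10, 11, 13, 15}.

{1, 2, 3, 4, 6, 10, 11, 13, 15}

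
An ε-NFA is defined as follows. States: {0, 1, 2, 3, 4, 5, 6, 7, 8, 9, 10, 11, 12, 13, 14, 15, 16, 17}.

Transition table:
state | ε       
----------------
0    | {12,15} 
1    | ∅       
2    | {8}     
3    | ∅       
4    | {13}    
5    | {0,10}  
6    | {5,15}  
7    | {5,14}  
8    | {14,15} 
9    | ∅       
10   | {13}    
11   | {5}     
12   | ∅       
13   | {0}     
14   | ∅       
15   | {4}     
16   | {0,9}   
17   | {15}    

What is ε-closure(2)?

{0, 2, 4, 8, 12, 13, 14, 15}

Start with {2}.
From 2 via ε: add 8.
From 8 via ε: add 14, 15.
From 15 via ε: add 4.
From 4 via ε: add 13.
From 13 via ε: add 0.
From 0 via ε: add 12.
No new states can be added; the closed set is {0, 2, 4, 8, 12, 13, 14, 15}.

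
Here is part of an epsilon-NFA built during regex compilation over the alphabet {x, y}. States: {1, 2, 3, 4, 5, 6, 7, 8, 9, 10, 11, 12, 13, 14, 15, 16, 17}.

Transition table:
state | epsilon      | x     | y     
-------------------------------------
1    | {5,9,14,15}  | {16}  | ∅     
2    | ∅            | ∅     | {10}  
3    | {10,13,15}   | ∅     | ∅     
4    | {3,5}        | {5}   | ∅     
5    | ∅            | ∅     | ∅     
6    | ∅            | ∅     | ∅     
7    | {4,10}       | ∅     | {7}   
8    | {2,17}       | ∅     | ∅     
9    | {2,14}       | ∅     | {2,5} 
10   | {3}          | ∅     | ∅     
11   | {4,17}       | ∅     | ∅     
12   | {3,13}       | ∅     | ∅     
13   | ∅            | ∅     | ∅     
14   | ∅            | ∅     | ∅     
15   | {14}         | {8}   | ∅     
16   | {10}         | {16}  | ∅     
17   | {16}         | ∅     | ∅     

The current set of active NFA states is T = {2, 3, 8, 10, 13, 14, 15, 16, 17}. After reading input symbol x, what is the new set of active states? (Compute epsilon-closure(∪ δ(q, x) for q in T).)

15 on x → {8}.
16 on x → {16}.
No x-transition from 2, 3, 8, 10, 13, 14, 17.
Union after reading x: {8, 16}.
Now take the epsilon-closure:
From 8 via epsilon: add 2, 17.
From 16 via epsilon: add 10.
From 10 via epsilon: add 3.
From 3 via epsilon: add 13, 15.
From 15 via epsilon: add 14.
No new states can be added; the closed set is {2, 3, 8, 10, 13, 14, 15, 16, 17}.

{2, 3, 8, 10, 13, 14, 15, 16, 17}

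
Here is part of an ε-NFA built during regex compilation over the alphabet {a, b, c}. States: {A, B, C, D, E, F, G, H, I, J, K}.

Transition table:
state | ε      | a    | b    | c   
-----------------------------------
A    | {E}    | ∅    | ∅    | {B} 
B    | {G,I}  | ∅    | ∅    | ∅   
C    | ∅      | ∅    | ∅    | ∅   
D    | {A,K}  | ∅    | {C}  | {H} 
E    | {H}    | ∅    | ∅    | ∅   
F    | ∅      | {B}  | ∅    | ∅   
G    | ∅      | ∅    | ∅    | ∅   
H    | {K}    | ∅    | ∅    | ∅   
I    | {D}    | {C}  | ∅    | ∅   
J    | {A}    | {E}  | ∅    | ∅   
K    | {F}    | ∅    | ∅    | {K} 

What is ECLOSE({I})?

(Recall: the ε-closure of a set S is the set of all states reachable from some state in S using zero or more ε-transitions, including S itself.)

{A, D, E, F, H, I, K}

Start with {I}.
From I via ε: add D.
From D via ε: add A, K.
From A via ε: add E.
From K via ε: add F.
From E via ε: add H.
No new states can be added; the closed set is {A, D, E, F, H, I, K}.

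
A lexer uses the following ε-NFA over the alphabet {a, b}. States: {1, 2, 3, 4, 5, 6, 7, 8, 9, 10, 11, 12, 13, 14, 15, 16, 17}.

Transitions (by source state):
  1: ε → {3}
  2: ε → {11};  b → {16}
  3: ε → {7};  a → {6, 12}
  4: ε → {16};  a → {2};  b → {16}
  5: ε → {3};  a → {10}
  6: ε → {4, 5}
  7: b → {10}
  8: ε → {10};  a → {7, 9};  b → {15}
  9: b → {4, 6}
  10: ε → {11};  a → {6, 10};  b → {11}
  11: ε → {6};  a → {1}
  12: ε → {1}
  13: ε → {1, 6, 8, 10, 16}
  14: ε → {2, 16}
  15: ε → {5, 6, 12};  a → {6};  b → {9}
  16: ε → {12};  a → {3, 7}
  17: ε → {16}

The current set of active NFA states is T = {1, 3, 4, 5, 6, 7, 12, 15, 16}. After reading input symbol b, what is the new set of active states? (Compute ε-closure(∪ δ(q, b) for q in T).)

{1, 3, 4, 5, 6, 7, 9, 10, 11, 12, 16}

4 on b → {16}.
7 on b → {10}.
15 on b → {9}.
No b-transition from 1, 3, 5, 6, 12, 16.
Union after reading b: {9, 10, 16}.
Now take the ε-closure:
From 10 via ε: add 11.
From 16 via ε: add 12.
From 11 via ε: add 6.
From 12 via ε: add 1.
From 1 via ε: add 3.
From 6 via ε: add 4, 5.
From 3 via ε: add 7.
No new states can be added; the closed set is {1, 3, 4, 5, 6, 7, 9, 10, 11, 12, 16}.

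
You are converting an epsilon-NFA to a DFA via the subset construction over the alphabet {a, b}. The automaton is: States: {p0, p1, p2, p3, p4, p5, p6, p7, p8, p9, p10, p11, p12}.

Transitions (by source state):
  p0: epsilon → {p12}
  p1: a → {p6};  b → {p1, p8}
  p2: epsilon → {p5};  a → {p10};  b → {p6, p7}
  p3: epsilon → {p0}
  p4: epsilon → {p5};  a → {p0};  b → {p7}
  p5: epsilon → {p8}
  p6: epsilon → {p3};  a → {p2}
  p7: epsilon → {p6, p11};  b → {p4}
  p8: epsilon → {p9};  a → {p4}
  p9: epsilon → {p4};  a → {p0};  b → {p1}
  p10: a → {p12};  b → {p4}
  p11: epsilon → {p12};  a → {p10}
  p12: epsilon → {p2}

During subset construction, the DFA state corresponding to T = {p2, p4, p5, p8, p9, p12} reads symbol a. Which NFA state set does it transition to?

p2 on a → {p10}.
p4 on a → {p0}.
p8 on a → {p4}.
p9 on a → {p0}.
No a-transition from p5, p12.
Union after reading a: {p0, p4, p10}.
Now take the epsilon-closure:
From p0 via epsilon: add p12.
From p4 via epsilon: add p5.
From p5 via epsilon: add p8.
From p12 via epsilon: add p2.
From p8 via epsilon: add p9.
No new states can be added; the closed set is {p0, p2, p4, p5, p8, p9, p10, p12}.

{p0, p2, p4, p5, p8, p9, p10, p12}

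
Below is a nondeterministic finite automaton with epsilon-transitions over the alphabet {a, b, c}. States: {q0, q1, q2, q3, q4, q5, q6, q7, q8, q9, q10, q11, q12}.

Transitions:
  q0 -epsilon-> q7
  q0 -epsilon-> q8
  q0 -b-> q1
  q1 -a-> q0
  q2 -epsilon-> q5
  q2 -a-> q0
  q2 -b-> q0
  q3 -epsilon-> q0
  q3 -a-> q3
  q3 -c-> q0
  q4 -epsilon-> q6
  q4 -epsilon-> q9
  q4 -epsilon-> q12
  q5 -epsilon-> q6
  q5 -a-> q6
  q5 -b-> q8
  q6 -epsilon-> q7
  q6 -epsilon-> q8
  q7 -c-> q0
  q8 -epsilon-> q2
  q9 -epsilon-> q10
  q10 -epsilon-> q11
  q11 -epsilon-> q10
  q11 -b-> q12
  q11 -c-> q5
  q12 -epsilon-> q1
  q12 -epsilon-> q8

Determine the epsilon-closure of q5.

Start with {q5}.
From q5 via epsilon: add q6.
From q6 via epsilon: add q7, q8.
From q8 via epsilon: add q2.
No new states can be added; the closed set is {q2, q5, q6, q7, q8}.

{q2, q5, q6, q7, q8}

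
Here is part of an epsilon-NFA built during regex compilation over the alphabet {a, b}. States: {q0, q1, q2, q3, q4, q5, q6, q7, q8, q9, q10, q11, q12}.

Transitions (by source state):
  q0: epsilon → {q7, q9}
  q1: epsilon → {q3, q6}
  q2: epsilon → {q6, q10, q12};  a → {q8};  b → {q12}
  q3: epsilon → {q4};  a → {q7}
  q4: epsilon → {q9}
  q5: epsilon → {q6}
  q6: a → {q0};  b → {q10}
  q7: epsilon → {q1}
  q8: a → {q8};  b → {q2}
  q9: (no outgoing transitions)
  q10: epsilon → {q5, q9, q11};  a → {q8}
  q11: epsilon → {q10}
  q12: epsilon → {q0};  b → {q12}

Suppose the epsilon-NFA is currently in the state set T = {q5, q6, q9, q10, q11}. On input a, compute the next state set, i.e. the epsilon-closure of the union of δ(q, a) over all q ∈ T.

{q0, q1, q3, q4, q6, q7, q8, q9}

q6 on a → {q0}.
q10 on a → {q8}.
No a-transition from q5, q9, q11.
Union after reading a: {q0, q8}.
Now take the epsilon-closure:
From q0 via epsilon: add q7, q9.
From q7 via epsilon: add q1.
From q1 via epsilon: add q3, q6.
From q3 via epsilon: add q4.
No new states can be added; the closed set is {q0, q1, q3, q4, q6, q7, q8, q9}.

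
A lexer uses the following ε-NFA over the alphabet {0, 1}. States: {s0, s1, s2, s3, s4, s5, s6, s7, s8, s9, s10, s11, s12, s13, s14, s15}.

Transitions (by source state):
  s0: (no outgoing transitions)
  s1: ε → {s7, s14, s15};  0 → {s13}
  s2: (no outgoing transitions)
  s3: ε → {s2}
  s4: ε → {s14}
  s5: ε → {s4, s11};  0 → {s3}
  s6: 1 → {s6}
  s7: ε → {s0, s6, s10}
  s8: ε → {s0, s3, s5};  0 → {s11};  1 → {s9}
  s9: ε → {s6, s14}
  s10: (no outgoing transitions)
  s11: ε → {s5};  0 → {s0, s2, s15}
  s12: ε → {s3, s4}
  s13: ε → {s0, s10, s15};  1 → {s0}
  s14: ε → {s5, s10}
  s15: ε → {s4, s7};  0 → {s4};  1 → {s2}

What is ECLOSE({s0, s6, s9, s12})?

Start with {s0, s6, s9, s12}.
From s9 via ε: add s14.
From s12 via ε: add s3, s4.
From s3 via ε: add s2.
From s14 via ε: add s5, s10.
From s5 via ε: add s11.
No new states can be added; the closed set is {s0, s2, s3, s4, s5, s6, s9, s10, s11, s12, s14}.

{s0, s2, s3, s4, s5, s6, s9, s10, s11, s12, s14}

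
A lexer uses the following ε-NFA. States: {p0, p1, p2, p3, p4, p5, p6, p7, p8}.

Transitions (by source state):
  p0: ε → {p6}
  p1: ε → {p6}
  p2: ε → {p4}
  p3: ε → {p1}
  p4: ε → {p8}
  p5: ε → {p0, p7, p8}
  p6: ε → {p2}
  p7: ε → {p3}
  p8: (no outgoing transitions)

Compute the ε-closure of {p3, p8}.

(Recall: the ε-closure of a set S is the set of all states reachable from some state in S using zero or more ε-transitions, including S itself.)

Start with {p3, p8}.
From p3 via ε: add p1.
From p1 via ε: add p6.
From p6 via ε: add p2.
From p2 via ε: add p4.
No new states can be added; the closed set is {p1, p2, p3, p4, p6, p8}.

{p1, p2, p3, p4, p6, p8}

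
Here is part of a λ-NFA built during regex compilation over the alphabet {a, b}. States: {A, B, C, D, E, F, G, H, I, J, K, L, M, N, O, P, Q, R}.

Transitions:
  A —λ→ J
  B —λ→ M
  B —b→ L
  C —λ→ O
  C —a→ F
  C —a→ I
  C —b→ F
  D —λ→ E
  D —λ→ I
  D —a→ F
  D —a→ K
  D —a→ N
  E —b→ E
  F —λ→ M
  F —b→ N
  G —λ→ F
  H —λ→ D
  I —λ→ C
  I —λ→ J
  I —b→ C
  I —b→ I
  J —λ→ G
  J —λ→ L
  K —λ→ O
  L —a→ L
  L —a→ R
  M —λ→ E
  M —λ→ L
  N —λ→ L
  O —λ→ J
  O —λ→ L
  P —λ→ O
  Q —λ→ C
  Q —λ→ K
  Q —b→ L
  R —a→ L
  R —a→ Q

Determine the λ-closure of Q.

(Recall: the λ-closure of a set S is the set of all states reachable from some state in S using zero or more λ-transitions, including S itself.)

{C, E, F, G, J, K, L, M, O, Q}

Start with {Q}.
From Q via λ: add C, K.
From C via λ: add O.
From O via λ: add J, L.
From J via λ: add G.
From G via λ: add F.
From F via λ: add M.
From M via λ: add E.
No new states can be added; the closed set is {C, E, F, G, J, K, L, M, O, Q}.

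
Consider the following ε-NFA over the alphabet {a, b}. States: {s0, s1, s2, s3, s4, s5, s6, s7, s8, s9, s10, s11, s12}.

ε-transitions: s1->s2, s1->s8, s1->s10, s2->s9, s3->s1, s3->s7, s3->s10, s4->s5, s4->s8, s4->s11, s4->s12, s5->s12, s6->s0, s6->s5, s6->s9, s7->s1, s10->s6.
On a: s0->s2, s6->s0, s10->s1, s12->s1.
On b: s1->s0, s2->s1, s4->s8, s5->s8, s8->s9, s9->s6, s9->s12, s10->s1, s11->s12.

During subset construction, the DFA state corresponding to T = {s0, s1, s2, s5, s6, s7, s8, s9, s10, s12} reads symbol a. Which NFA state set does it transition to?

{s0, s1, s2, s5, s6, s8, s9, s10, s12}

s0 on a → {s2}.
s6 on a → {s0}.
s10 on a → {s1}.
s12 on a → {s1}.
No a-transition from s1, s2, s5, s7, s8, s9.
Union after reading a: {s0, s1, s2}.
Now take the ε-closure:
From s1 via ε: add s8, s10.
From s2 via ε: add s9.
From s10 via ε: add s6.
From s6 via ε: add s5.
From s5 via ε: add s12.
No new states can be added; the closed set is {s0, s1, s2, s5, s6, s8, s9, s10, s12}.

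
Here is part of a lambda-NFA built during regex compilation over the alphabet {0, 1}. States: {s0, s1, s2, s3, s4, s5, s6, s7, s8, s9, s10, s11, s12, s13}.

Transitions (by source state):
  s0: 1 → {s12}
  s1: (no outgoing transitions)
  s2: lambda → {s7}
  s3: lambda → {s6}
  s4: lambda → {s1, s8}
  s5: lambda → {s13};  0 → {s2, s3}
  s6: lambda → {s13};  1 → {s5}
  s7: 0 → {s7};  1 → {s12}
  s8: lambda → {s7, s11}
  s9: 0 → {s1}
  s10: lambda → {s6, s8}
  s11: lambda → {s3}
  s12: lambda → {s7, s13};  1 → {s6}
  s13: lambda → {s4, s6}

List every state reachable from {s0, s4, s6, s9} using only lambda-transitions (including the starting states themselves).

Start with {s0, s4, s6, s9}.
From s4 via lambda: add s1, s8.
From s6 via lambda: add s13.
From s8 via lambda: add s7, s11.
From s11 via lambda: add s3.
No new states can be added; the closed set is {s0, s1, s3, s4, s6, s7, s8, s9, s11, s13}.

{s0, s1, s3, s4, s6, s7, s8, s9, s11, s13}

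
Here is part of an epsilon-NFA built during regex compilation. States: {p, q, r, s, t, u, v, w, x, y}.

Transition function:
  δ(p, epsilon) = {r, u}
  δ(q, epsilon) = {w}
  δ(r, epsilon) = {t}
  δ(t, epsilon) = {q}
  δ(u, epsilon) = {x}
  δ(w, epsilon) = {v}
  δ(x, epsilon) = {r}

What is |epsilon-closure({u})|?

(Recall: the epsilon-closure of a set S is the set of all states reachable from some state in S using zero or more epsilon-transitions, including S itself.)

7

Start with {u}.
From u via epsilon: add x.
From x via epsilon: add r.
From r via epsilon: add t.
From t via epsilon: add q.
From q via epsilon: add w.
From w via epsilon: add v.
epsilon-closure = {q, r, t, u, v, w, x}, which has 7 states.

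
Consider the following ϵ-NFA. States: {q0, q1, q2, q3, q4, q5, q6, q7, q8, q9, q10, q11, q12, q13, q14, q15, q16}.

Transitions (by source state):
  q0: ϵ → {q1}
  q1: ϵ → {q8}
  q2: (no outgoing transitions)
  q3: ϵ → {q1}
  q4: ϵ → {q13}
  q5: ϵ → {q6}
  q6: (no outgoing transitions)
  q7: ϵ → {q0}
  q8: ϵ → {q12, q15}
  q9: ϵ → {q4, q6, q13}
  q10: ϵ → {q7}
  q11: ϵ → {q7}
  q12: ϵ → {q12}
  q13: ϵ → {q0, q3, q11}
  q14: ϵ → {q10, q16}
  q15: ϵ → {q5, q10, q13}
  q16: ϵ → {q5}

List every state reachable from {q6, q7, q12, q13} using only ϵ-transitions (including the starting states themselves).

{q0, q1, q3, q5, q6, q7, q8, q10, q11, q12, q13, q15}

Start with {q6, q7, q12, q13}.
From q7 via ϵ: add q0.
From q13 via ϵ: add q3, q11.
From q0 via ϵ: add q1.
From q1 via ϵ: add q8.
From q8 via ϵ: add q15.
From q15 via ϵ: add q5, q10.
No new states can be added; the closed set is {q0, q1, q3, q5, q6, q7, q8, q10, q11, q12, q13, q15}.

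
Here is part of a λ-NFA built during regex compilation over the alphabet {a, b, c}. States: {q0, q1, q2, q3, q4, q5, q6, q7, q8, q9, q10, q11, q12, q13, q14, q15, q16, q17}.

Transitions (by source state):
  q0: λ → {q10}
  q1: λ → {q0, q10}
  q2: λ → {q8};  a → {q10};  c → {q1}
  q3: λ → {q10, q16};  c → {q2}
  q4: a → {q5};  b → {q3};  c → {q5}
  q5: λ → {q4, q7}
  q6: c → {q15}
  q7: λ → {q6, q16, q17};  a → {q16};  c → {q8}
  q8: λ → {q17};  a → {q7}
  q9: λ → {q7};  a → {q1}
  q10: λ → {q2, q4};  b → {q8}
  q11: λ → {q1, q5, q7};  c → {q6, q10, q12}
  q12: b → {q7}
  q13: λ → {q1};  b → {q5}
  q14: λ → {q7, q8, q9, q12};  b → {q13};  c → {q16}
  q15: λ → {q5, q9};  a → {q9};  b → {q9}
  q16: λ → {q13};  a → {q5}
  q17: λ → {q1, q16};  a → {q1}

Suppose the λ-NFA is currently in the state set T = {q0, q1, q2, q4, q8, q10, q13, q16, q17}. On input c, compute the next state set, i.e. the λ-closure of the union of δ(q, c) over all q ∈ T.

q2 on c → {q1}.
q4 on c → {q5}.
No c-transition from q0, q1, q8, q10, q13, q16, q17.
Union after reading c: {q1, q5}.
Now take the λ-closure:
From q1 via λ: add q0, q10.
From q5 via λ: add q4, q7.
From q7 via λ: add q6, q16, q17.
From q10 via λ: add q2.
From q2 via λ: add q8.
From q16 via λ: add q13.
No new states can be added; the closed set is {q0, q1, q2, q4, q5, q6, q7, q8, q10, q13, q16, q17}.

{q0, q1, q2, q4, q5, q6, q7, q8, q10, q13, q16, q17}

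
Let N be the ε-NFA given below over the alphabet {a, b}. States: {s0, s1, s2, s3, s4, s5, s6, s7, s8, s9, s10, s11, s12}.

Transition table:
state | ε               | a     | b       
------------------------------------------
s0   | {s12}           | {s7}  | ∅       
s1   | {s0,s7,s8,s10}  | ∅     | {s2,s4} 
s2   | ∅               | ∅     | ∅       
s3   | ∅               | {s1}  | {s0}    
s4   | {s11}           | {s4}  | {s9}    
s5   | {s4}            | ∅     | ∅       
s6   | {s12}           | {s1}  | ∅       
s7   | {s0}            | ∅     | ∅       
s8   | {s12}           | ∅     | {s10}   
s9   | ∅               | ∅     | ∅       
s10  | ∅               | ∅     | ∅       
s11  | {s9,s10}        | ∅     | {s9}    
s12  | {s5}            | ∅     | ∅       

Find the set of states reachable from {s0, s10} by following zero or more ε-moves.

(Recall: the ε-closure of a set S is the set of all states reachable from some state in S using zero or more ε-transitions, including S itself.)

{s0, s4, s5, s9, s10, s11, s12}

Start with {s0, s10}.
From s0 via ε: add s12.
From s12 via ε: add s5.
From s5 via ε: add s4.
From s4 via ε: add s11.
From s11 via ε: add s9.
No new states can be added; the closed set is {s0, s4, s5, s9, s10, s11, s12}.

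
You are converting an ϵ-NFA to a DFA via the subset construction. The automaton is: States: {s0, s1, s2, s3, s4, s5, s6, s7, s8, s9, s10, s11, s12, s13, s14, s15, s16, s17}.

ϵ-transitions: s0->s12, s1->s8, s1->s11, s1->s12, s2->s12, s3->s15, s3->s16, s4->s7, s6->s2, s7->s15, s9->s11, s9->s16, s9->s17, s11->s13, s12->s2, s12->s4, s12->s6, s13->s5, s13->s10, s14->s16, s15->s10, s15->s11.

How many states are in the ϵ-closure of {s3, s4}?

9

Start with {s3, s4}.
From s3 via ϵ: add s15, s16.
From s4 via ϵ: add s7.
From s15 via ϵ: add s10, s11.
From s11 via ϵ: add s13.
From s13 via ϵ: add s5.
ϵ-closure = {s3, s4, s5, s7, s10, s11, s13, s15, s16}, which has 9 states.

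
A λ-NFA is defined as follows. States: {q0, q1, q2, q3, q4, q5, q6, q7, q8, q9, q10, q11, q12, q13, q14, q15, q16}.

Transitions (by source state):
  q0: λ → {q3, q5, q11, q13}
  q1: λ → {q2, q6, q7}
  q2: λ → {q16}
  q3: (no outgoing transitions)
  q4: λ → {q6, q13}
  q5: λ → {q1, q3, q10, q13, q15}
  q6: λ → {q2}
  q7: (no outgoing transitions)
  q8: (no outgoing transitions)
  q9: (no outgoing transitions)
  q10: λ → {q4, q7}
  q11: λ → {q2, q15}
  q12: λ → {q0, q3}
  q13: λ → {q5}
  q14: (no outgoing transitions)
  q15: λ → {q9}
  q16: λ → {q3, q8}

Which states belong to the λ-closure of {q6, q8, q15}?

Start with {q6, q8, q15}.
From q6 via λ: add q2.
From q15 via λ: add q9.
From q2 via λ: add q16.
From q16 via λ: add q3.
No new states can be added; the closed set is {q2, q3, q6, q8, q9, q15, q16}.

{q2, q3, q6, q8, q9, q15, q16}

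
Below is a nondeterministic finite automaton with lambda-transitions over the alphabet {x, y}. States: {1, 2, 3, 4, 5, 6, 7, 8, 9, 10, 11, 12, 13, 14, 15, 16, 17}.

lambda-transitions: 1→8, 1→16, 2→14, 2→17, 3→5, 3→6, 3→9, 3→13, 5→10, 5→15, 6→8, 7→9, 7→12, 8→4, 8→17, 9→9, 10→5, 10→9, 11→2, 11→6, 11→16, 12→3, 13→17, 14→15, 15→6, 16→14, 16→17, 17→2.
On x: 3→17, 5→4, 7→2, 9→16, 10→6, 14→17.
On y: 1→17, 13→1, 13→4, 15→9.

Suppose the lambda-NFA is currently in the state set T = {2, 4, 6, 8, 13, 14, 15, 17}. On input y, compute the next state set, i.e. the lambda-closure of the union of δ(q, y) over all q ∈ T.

13 on y → {1, 4}.
15 on y → {9}.
No y-transition from 2, 4, 6, 8, 14, 17.
Union after reading y: {1, 4, 9}.
Now take the lambda-closure:
From 1 via lambda: add 8, 16.
From 8 via lambda: add 17.
From 16 via lambda: add 14.
From 14 via lambda: add 15.
From 17 via lambda: add 2.
From 15 via lambda: add 6.
No new states can be added; the closed set is {1, 2, 4, 6, 8, 9, 14, 15, 16, 17}.

{1, 2, 4, 6, 8, 9, 14, 15, 16, 17}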